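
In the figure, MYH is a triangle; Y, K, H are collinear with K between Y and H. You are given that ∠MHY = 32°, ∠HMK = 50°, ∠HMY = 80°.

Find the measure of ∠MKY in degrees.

∠MKY = 82°

1. ∠KHM = 32°  [K on ray HY]
2. ∠HKM = 98°  [△MKH]
3. ∠MKY = 82°  [linear pair at K on YH]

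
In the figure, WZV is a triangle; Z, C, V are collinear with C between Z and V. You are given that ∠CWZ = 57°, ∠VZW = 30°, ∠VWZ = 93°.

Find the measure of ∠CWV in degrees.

1. ∠WVZ = 57°  [△WZV]
2. ∠CZW = 30°  [C on ray ZV]
3. ∠CVW = 57°  [C on ray VZ]
4. ∠WCZ = 93°  [△WZC]
5. ∠VCW = 87°  [linear pair at C on ZV]
6. ∠CWV = 36°  [△WCV]

∠CWV = 36°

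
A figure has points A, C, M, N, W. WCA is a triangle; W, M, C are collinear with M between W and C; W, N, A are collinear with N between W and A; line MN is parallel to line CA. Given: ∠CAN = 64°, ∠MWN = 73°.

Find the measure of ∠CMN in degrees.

1. ∠CAW = 64°  [N on ray AW]
2. ∠AWC = 73°  [M on WC, N on WA]
3. ∠ACW = 43°  [△WCA]
4. ∠NMW = 43°  [MN∥CA, corresponding at M]
5. ∠CMN = 137°  [linear pair at M on WC]

∠CMN = 137°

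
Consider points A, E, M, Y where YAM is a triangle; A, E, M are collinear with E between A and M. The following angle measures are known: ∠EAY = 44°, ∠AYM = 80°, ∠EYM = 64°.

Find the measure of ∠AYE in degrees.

∠AYE = 16°

1. ∠MAY = 44°  [E on ray AM]
2. ∠AMY = 56°  [△YAM]
3. ∠EMY = 56°  [E on ray MA]
4. ∠MEY = 60°  [△YEM]
5. ∠AEY = 120°  [linear pair at E on AM]
6. ∠AYE = 16°  [△YAE]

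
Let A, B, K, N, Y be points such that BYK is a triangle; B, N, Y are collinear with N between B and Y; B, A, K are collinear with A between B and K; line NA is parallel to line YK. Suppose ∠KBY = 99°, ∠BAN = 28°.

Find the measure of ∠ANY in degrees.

∠ANY = 127°

1. ∠ABN = 99°  [N on BY, A on BK]
2. ∠ANB = 53°  [△BNA]
3. ∠ANY = 127°  [linear pair at N on BY]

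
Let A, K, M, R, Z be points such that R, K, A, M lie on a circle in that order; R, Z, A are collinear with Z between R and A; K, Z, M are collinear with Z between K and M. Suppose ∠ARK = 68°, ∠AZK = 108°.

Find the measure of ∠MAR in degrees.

1. ∠AMK = 68°  [same arc KA]
2. ∠MZR = 108°  [vertical angles at Z]
3. ∠AZM = 72°  [linear pair at Z on RA]
4. ∠MAR = 40°  [△AZM]

∠MAR = 40°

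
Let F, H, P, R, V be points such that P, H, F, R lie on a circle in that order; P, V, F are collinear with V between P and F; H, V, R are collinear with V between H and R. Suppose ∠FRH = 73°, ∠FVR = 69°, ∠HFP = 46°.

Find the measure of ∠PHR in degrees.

∠PHR = 38°

1. ∠FPH = 73°  [same arc HF]
2. ∠HVP = 69°  [vertical angles at V]
3. ∠PHR = 38°  [△PVH]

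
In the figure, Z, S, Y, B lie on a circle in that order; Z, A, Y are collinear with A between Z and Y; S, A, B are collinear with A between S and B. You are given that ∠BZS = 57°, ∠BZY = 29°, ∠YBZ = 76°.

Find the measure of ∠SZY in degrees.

1. ∠BYS = 123°  [cyclic ZSYB, opposite ∠Z+∠Y]
2. ∠BSY = 29°  [same arc YB]
3. ∠SBY = 28°  [△SYB]
4. ∠SZY = 28°  [same arc SY]

∠SZY = 28°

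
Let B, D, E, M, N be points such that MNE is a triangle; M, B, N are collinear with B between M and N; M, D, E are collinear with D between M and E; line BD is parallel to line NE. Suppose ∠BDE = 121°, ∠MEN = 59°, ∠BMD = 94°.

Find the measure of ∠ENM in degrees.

∠ENM = 27°

1. ∠BDM = 59°  [linear pair at D on ME]
2. ∠DBM = 27°  [△MBD]
3. ∠ENM = 27°  [BD∥NE, corresponding at B]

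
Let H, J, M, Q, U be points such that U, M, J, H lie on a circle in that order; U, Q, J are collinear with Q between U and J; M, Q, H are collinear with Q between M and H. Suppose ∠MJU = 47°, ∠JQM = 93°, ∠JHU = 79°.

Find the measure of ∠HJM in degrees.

1. ∠MHU = 47°  [same arc UM]
2. ∠HMJ = 40°  [△MQJ]
3. ∠HQU = 93°  [vertical angles at Q]
4. ∠HUJ = 40°  [△UQH]
5. ∠HQJ = 87°  [linear pair at Q on UJ]
6. ∠HJU = 61°  [△UJH]
7. ∠JHM = 32°  [△JQH]
8. ∠HJM = 108°  [△MJH]

∠HJM = 108°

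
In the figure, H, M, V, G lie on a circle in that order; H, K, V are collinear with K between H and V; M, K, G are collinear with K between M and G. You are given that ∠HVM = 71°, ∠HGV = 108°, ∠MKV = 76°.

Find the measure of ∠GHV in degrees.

∠GHV = 33°

1. ∠HGM = 71°  [same arc HM]
2. ∠GKH = 76°  [vertical angles at K]
3. ∠GHV = 33°  [△HKG]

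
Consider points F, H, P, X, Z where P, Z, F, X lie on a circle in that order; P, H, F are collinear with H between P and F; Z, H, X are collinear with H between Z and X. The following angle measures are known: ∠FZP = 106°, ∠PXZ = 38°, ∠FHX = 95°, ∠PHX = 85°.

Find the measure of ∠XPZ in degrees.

∠XPZ = 93°

1. ∠PFZ = 38°  [same arc PZ]
2. ∠PHZ = 95°  [vertical angles at H]
3. ∠FPZ = 36°  [△PZF]
4. ∠PZX = 49°  [△PHZ]
5. ∠XPZ = 93°  [△PZX]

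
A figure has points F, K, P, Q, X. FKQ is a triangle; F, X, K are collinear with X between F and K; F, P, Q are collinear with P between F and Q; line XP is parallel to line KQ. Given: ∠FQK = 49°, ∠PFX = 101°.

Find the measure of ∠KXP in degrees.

1. ∠FPX = 49°  [XP∥KQ, corresponding at P]
2. ∠FXP = 30°  [△FXP]
3. ∠KXP = 150°  [linear pair at X on FK]

∠KXP = 150°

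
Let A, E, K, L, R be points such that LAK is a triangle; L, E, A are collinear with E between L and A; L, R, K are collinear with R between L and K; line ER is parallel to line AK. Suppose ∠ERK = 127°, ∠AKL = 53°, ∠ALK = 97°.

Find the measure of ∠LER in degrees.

∠LER = 30°

1. ∠ERL = 53°  [linear pair at R on LK]
2. ∠ELR = 97°  [E on LA, R on LK]
3. ∠LER = 30°  [△LER]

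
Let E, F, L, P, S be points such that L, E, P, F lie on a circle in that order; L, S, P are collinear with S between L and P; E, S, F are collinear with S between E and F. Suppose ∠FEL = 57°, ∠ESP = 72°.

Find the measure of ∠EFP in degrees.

1. ∠FPL = 57°  [same arc LF]
2. ∠FSL = 72°  [vertical angles at S]
3. ∠FSP = 108°  [linear pair at S on LP]
4. ∠EFP = 15°  [△PSF]

∠EFP = 15°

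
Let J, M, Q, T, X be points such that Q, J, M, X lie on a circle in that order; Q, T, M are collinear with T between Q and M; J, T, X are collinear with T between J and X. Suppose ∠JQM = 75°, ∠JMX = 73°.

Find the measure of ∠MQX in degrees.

∠MQX = 32°

1. ∠JXM = 75°  [same arc JM]
2. ∠MJX = 32°  [△JMX]
3. ∠MQX = 32°  [same arc MX]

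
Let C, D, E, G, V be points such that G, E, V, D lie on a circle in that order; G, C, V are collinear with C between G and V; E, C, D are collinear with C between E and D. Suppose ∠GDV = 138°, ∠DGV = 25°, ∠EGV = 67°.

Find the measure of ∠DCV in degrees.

∠DCV = 96°

1. ∠DVG = 17°  [△GVD]
2. ∠EDV = 67°  [same arc EV]
3. ∠DCV = 96°  [△VCD]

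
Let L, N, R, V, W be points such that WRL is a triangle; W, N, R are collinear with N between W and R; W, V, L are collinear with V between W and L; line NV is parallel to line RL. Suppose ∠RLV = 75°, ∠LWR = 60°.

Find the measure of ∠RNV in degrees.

∠RNV = 135°

1. ∠RLW = 75°  [V on ray LW]
2. ∠LRW = 45°  [△WRL]
3. ∠VNW = 45°  [NV∥RL, corresponding at N]
4. ∠RNV = 135°  [linear pair at N on WR]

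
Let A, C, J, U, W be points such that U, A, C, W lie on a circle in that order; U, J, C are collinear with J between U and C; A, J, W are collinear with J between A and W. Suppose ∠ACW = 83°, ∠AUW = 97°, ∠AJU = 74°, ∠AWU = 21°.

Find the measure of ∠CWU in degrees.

1. ∠UAW = 62°  [△UAW]
2. ∠AUC = 44°  [△UJA]
3. ∠ACU = 21°  [same arc UA]
4. ∠CAU = 115°  [△UAC]
5. ∠CWU = 65°  [cyclic UACW, opposite ∠A+∠W]

∠CWU = 65°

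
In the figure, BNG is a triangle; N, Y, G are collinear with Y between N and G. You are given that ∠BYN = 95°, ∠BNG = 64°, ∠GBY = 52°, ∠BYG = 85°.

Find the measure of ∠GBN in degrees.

∠GBN = 73°

1. ∠BGY = 43°  [△BYG]
2. ∠BGN = 43°  [Y on ray GN]
3. ∠GBN = 73°  [△BNG]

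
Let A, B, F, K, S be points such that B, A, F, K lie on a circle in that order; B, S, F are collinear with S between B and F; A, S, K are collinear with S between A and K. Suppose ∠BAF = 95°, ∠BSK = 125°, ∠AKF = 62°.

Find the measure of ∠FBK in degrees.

∠FBK = 32°

1. ∠BKF = 85°  [cyclic BAFK, opposite ∠A+∠K]
2. ∠FSK = 55°  [linear pair at S on BF]
3. ∠BFK = 63°  [△FSK]
4. ∠FBK = 32°  [△BFK]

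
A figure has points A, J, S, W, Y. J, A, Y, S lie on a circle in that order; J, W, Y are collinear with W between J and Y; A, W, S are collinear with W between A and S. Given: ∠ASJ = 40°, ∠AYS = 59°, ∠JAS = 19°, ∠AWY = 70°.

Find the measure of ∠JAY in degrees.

1. ∠AYJ = 40°  [same arc JA]
2. ∠AWJ = 110°  [linear pair at W on JY]
3. ∠AJY = 51°  [△JWA]
4. ∠JAY = 89°  [△JAY]

∠JAY = 89°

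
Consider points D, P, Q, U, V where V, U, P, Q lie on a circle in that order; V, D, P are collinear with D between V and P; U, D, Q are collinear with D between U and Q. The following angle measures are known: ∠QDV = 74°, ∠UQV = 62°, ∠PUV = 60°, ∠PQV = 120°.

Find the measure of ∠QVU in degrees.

1. ∠PDU = 74°  [vertical angles at D]
2. ∠UPV = 62°  [same arc VU]
3. ∠PVU = 58°  [△VUP]
4. ∠UDV = 106°  [linear pair at D on VP]
5. ∠QUV = 16°  [△VDU]
6. ∠QVU = 102°  [△VUQ]

∠QVU = 102°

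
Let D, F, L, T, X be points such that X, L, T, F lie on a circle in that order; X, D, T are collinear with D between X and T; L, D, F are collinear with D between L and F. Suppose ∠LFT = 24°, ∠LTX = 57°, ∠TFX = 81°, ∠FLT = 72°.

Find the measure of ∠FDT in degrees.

1. ∠LFX = 57°  [same arc XL]
2. ∠FXT = 72°  [same arc TF]
3. ∠FDX = 51°  [△XDF]
4. ∠FDT = 129°  [linear pair at D on XT]

∠FDT = 129°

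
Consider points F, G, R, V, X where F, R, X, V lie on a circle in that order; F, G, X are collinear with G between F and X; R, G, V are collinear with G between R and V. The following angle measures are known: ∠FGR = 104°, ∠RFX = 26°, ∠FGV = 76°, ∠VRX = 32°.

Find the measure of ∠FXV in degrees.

1. ∠VGX = 104°  [vertical angles at G]
2. ∠RVX = 26°  [same arc RX]
3. ∠FXV = 50°  [△XGV]

∠FXV = 50°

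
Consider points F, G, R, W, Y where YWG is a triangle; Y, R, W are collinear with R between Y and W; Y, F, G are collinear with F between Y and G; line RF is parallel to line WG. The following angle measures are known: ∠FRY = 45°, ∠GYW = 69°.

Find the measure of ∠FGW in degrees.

∠FGW = 66°

1. ∠GWY = 45°  [RF∥WG, corresponding at R]
2. ∠WGY = 66°  [△YWG]
3. ∠FGW = 66°  [F on ray GY]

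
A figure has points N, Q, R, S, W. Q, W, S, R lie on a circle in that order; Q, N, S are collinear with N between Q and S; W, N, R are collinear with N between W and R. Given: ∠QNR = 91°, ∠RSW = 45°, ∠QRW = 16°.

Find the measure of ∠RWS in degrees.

∠RWS = 73°

1. ∠SNW = 91°  [vertical angles at N]
2. ∠QSW = 16°  [same arc QW]
3. ∠RWS = 73°  [△WNS]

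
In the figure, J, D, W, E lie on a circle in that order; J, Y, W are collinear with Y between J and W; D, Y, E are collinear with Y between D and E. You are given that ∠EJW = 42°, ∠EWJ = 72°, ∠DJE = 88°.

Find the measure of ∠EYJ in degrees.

∠EYJ = 118°

1. ∠EDJ = 72°  [same arc JE]
2. ∠DEJ = 20°  [△JDE]
3. ∠EYJ = 118°  [△JYE]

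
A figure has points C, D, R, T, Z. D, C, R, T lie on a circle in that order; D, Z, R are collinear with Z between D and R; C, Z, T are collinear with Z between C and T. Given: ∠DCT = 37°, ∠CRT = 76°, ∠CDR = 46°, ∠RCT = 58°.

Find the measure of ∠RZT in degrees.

∠RZT = 97°

1. ∠DRT = 37°  [same arc DT]
2. ∠CTR = 46°  [△CRT]
3. ∠RZT = 97°  [△RZT]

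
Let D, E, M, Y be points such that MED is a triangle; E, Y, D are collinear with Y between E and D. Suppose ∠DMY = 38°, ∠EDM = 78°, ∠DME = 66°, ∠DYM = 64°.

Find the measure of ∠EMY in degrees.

∠EMY = 28°

1. ∠DEM = 36°  [△MED]
2. ∠EYM = 116°  [linear pair at Y on ED]
3. ∠MEY = 36°  [Y on ray ED]
4. ∠EMY = 28°  [△MEY]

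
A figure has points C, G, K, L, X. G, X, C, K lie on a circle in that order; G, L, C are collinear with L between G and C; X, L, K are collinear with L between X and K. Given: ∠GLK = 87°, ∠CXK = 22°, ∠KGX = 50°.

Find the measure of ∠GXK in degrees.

∠GXK = 59°

1. ∠CGK = 22°  [same arc CK]
2. ∠GKX = 71°  [△GLK]
3. ∠GXK = 59°  [△GXK]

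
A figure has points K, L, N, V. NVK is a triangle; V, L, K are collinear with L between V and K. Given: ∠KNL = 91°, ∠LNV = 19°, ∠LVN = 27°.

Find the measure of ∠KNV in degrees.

∠KNV = 110°

1. ∠NLV = 134°  [△NVL]
2. ∠KVN = 27°  [L on ray VK]
3. ∠KLN = 46°  [linear pair at L on VK]
4. ∠LKN = 43°  [△NLK]
5. ∠NKV = 43°  [L on ray KV]
6. ∠KNV = 110°  [△NVK]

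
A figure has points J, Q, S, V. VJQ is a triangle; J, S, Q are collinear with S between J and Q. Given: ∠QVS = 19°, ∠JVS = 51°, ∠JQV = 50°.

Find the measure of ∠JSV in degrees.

∠JSV = 69°

1. ∠SQV = 50°  [S on ray QJ]
2. ∠QSV = 111°  [△VSQ]
3. ∠JSV = 69°  [linear pair at S on JQ]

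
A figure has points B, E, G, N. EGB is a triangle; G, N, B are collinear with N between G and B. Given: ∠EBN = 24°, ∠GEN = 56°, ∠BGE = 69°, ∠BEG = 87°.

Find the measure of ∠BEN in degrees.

1. ∠EGN = 69°  [N on ray GB]
2. ∠ENG = 55°  [△EGN]
3. ∠BNE = 125°  [linear pair at N on GB]
4. ∠BEN = 31°  [△ENB]

∠BEN = 31°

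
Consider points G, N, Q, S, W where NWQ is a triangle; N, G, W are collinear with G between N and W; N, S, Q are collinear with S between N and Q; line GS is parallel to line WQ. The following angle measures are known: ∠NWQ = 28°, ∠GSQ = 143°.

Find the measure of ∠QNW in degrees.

∠QNW = 115°

1. ∠NGS = 28°  [GS∥WQ, corresponding at G]
2. ∠GSN = 37°  [linear pair at S on NQ]
3. ∠GNS = 115°  [△NGS]
4. ∠QNW = 115°  [G on NW, S on NQ]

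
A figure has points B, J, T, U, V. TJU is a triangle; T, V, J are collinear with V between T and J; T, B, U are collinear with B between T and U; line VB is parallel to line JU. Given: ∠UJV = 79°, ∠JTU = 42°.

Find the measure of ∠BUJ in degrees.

1. ∠TJU = 79°  [V on ray JT]
2. ∠JUT = 59°  [△TJU]
3. ∠BUJ = 59°  [B on ray UT]

∠BUJ = 59°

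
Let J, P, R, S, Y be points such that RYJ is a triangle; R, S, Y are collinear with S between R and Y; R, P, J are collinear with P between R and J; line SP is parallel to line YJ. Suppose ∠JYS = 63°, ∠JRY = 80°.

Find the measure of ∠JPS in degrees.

∠JPS = 143°

1. ∠JYR = 63°  [S on ray YR]
2. ∠RJY = 37°  [△RYJ]
3. ∠RPS = 37°  [SP∥YJ, corresponding at P]
4. ∠JPS = 143°  [linear pair at P on RJ]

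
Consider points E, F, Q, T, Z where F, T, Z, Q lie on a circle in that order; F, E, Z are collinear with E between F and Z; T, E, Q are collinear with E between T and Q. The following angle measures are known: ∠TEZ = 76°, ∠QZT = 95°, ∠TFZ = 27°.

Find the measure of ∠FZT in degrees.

1. ∠FET = 104°  [linear pair at E on FZ]
2. ∠QFT = 85°  [cyclic FTZQ, opposite ∠F+∠Z]
3. ∠FTQ = 49°  [△FET]
4. ∠FQT = 46°  [△FTQ]
5. ∠FZT = 46°  [same arc FT]

∠FZT = 46°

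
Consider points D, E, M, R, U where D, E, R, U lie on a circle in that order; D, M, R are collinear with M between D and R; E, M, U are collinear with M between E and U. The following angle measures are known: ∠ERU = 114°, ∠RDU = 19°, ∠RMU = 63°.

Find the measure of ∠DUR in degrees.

1. ∠REU = 19°  [same arc RU]
2. ∠EUR = 47°  [△ERU]
3. ∠DRU = 70°  [△RMU]
4. ∠DUR = 91°  [△DRU]

∠DUR = 91°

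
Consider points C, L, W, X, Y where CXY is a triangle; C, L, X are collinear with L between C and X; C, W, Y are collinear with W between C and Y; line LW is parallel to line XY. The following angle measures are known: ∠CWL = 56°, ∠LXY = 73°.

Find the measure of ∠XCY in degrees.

1. ∠CYX = 56°  [LW∥XY, corresponding at W]
2. ∠CXY = 73°  [L on ray XC]
3. ∠XCY = 51°  [△CXY]

∠XCY = 51°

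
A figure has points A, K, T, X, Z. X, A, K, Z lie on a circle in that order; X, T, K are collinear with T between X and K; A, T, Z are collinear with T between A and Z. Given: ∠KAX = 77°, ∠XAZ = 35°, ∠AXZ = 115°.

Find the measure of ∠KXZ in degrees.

1. ∠KZX = 103°  [cyclic XAKZ, opposite ∠A+∠Z]
2. ∠XKZ = 35°  [same arc XZ]
3. ∠KXZ = 42°  [△XKZ]

∠KXZ = 42°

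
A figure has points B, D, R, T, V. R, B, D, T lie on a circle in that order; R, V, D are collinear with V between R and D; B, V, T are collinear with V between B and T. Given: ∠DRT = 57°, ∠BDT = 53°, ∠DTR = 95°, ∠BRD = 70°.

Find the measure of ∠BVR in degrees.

∠BVR = 82°

1. ∠DBT = 57°  [same arc DT]
2. ∠DBR = 85°  [cyclic RBDT, opposite ∠B+∠T]
3. ∠BDR = 25°  [△RBD]
4. ∠BVD = 98°  [△BVD]
5. ∠BVR = 82°  [linear pair at V on RD]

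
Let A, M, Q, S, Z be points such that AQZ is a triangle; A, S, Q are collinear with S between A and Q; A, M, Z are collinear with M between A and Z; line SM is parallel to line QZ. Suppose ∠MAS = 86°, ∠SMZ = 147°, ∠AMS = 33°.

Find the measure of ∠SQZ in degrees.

1. ∠ASM = 61°  [△ASM]
2. ∠MSQ = 119°  [linear pair at S on AQ]
3. ∠SQZ = 61°  [SM∥QZ, co-interior at Q–S]

∠SQZ = 61°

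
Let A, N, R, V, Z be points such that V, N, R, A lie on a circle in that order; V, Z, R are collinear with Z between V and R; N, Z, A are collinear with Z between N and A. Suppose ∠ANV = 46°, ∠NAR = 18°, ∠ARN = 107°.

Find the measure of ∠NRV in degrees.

1. ∠AVN = 73°  [cyclic VNRA, opposite ∠V+∠R]
2. ∠NAV = 61°  [△VNA]
3. ∠NRV = 61°  [same arc VN]

∠NRV = 61°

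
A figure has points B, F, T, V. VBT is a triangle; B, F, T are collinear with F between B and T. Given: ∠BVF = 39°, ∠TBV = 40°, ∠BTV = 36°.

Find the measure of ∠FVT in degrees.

1. ∠FBV = 40°  [F on ray BT]
2. ∠FTV = 36°  [F on ray TB]
3. ∠BFV = 101°  [△VBF]
4. ∠TFV = 79°  [linear pair at F on BT]
5. ∠FVT = 65°  [△VFT]

∠FVT = 65°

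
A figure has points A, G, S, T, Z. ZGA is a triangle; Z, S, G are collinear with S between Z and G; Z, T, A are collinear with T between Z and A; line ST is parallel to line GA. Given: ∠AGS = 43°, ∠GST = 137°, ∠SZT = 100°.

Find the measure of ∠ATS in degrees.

∠ATS = 143°

1. ∠TSZ = 43°  [linear pair at S on ZG]
2. ∠STZ = 37°  [△ZST]
3. ∠ATS = 143°  [linear pair at T on ZA]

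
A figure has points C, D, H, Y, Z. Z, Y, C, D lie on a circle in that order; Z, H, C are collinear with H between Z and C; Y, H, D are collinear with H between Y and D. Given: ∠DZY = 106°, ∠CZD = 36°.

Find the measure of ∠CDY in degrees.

1. ∠DCY = 74°  [cyclic ZYCD, opposite ∠Z+∠C]
2. ∠CYD = 36°  [same arc CD]
3. ∠CDY = 70°  [△YCD]

∠CDY = 70°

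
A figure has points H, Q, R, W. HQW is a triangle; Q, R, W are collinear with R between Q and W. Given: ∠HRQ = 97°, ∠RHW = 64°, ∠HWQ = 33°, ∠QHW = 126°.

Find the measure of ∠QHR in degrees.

1. ∠HQW = 21°  [△HQW]
2. ∠HQR = 21°  [R on ray QW]
3. ∠QHR = 62°  [△HQR]

∠QHR = 62°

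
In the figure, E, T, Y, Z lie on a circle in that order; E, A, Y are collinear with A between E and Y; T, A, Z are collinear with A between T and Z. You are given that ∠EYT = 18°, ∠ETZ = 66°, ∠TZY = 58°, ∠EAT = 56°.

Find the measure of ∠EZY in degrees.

1. ∠TEY = 58°  [△EAT]
2. ∠ETY = 104°  [△ETY]
3. ∠EZY = 76°  [cyclic ETYZ, opposite ∠T+∠Z]

∠EZY = 76°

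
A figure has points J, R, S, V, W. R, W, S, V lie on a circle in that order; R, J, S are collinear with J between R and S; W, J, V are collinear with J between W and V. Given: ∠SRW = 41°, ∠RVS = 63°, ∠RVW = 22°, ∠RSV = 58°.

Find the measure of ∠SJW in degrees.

∠SJW = 99°

1. ∠SRV = 59°  [△RSV]
2. ∠RSW = 22°  [same arc RW]
3. ∠SWV = 59°  [same arc SV]
4. ∠SJW = 99°  [△WJS]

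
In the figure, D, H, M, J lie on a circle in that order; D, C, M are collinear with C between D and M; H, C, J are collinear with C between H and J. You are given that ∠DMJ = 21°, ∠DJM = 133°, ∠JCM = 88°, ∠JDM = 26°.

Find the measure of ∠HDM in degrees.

1. ∠DHJ = 21°  [same arc DJ]
2. ∠DCH = 88°  [vertical angles at C]
3. ∠HDM = 71°  [△DCH]

∠HDM = 71°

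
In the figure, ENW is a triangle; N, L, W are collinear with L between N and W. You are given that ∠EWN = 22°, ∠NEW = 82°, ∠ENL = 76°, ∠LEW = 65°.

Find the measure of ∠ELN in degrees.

∠ELN = 87°

1. ∠EWL = 22°  [L on ray WN]
2. ∠ELW = 93°  [△ELW]
3. ∠ELN = 87°  [linear pair at L on NW]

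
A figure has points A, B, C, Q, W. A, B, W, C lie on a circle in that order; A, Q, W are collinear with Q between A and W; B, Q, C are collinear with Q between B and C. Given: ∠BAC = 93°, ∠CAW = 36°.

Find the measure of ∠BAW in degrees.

∠BAW = 57°

1. ∠BWC = 87°  [cyclic ABWC, opposite ∠A+∠W]
2. ∠CBW = 36°  [same arc WC]
3. ∠BCW = 57°  [△BWC]
4. ∠BAW = 57°  [same arc BW]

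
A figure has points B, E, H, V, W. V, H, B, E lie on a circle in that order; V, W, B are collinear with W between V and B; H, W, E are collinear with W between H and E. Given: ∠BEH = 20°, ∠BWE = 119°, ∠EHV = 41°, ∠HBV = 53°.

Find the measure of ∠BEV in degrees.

∠BEV = 73°

1. ∠BVH = 20°  [same arc HB]
2. ∠BHV = 107°  [△VHB]
3. ∠BEV = 73°  [cyclic VHBE, opposite ∠H+∠E]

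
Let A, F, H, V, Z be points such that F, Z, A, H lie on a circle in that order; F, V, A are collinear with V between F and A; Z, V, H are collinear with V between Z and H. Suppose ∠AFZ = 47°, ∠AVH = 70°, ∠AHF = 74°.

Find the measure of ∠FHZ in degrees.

1. ∠AHZ = 47°  [same arc ZA]
2. ∠FVH = 110°  [linear pair at V on FA]
3. ∠FAH = 63°  [△AVH]
4. ∠AFH = 43°  [△FAH]
5. ∠FHZ = 27°  [△FVH]

∠FHZ = 27°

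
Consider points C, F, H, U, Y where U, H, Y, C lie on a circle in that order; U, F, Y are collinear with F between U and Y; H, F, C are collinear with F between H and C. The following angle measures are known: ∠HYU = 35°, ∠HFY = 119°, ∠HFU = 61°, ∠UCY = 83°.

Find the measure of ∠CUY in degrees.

∠CUY = 26°

1. ∠HCU = 35°  [same arc UH]
2. ∠CFU = 119°  [vertical angles at F]
3. ∠CUY = 26°  [△UFC]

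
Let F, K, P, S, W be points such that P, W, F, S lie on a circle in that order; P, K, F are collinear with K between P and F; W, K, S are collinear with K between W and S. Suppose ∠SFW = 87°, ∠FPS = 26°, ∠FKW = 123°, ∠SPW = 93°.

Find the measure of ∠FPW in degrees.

1. ∠FWS = 26°  [same arc FS]
2. ∠FSW = 67°  [△WFS]
3. ∠FPW = 67°  [same arc WF]

∠FPW = 67°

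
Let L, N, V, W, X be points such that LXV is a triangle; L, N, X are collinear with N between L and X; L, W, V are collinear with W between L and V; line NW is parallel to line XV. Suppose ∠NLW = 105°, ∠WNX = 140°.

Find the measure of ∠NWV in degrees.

∠NWV = 145°

1. ∠LNW = 40°  [linear pair at N on LX]
2. ∠LWN = 35°  [△LNW]
3. ∠NWV = 145°  [linear pair at W on LV]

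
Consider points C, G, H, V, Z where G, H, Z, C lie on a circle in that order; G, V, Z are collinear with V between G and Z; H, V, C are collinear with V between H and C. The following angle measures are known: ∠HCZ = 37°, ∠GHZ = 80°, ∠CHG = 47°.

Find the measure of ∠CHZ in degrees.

1. ∠GCZ = 100°  [cyclic GHZC, opposite ∠H+∠C]
2. ∠CZG = 47°  [same arc GC]
3. ∠CGZ = 33°  [△GZC]
4. ∠CHZ = 33°  [same arc ZC]

∠CHZ = 33°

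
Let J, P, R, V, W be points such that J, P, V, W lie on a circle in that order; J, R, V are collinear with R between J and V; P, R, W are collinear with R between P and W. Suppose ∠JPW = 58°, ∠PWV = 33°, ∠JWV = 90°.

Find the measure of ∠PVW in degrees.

∠PVW = 115°

1. ∠JVW = 58°  [same arc JW]
2. ∠VJW = 32°  [△JVW]
3. ∠VPW = 32°  [same arc VW]
4. ∠PVW = 115°  [△PVW]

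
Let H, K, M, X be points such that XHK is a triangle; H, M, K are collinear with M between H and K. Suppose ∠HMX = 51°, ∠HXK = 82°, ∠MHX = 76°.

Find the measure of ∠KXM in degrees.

1. ∠KMX = 129°  [linear pair at M on HK]
2. ∠KHX = 76°  [M on ray HK]
3. ∠HKX = 22°  [△XHK]
4. ∠MKX = 22°  [M on ray KH]
5. ∠KXM = 29°  [△XMK]

∠KXM = 29°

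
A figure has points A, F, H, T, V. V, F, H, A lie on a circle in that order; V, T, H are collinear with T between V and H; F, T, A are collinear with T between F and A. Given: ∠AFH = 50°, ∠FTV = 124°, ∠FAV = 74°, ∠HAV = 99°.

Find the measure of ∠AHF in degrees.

∠AHF = 105°

1. ∠AVH = 50°  [same arc HA]
2. ∠ATH = 124°  [vertical angles at T]
3. ∠AHV = 31°  [△VHA]
4. ∠FAH = 25°  [△HTA]
5. ∠AHF = 105°  [△FHA]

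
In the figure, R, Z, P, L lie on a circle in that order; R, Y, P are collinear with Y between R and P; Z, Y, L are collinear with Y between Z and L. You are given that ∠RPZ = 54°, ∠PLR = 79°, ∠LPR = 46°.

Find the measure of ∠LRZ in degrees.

1. ∠RLZ = 54°  [same arc RZ]
2. ∠LZR = 46°  [same arc RL]
3. ∠LRZ = 80°  [△RZL]

∠LRZ = 80°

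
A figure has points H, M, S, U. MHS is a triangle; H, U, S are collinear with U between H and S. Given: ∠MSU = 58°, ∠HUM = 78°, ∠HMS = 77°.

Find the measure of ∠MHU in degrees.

1. ∠HSM = 58°  [U on ray SH]
2. ∠MHS = 45°  [△MHS]
3. ∠MHU = 45°  [U on ray HS]

∠MHU = 45°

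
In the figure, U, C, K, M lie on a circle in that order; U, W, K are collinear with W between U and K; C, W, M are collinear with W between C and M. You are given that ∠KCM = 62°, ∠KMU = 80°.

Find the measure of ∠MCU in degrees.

1. ∠KUM = 62°  [same arc KM]
2. ∠MKU = 38°  [△UKM]
3. ∠MCU = 38°  [same arc UM]

∠MCU = 38°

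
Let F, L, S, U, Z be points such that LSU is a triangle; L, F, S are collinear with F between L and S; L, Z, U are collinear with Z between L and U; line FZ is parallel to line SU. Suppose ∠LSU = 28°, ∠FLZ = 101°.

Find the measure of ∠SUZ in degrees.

1. ∠LFZ = 28°  [FZ∥SU, corresponding at F]
2. ∠FZL = 51°  [△LFZ]
3. ∠FZU = 129°  [linear pair at Z on LU]
4. ∠SUZ = 51°  [FZ∥SU, co-interior at U–Z]

∠SUZ = 51°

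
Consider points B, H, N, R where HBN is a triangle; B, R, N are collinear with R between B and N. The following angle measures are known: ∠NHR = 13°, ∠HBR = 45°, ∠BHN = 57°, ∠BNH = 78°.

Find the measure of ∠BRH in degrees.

1. ∠HNR = 78°  [R on ray NB]
2. ∠HRN = 89°  [△HRN]
3. ∠BRH = 91°  [linear pair at R on BN]

∠BRH = 91°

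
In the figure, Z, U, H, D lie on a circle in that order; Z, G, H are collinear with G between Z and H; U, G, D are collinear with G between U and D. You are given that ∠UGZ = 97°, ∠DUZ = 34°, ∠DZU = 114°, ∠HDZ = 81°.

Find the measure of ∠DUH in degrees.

1. ∠DGH = 97°  [vertical angles at G]
2. ∠DHZ = 34°  [same arc ZD]
3. ∠DHU = 66°  [cyclic ZUHD, opposite ∠Z+∠H]
4. ∠HDU = 49°  [△HGD]
5. ∠DUH = 65°  [△UHD]

∠DUH = 65°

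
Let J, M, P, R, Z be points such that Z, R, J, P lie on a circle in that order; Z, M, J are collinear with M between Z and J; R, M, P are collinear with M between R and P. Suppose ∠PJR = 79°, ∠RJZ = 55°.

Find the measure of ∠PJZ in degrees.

1. ∠PZR = 101°  [cyclic ZRJP, opposite ∠Z+∠J]
2. ∠RPZ = 55°  [same arc ZR]
3. ∠PRZ = 24°  [△ZRP]
4. ∠PJZ = 24°  [same arc ZP]

∠PJZ = 24°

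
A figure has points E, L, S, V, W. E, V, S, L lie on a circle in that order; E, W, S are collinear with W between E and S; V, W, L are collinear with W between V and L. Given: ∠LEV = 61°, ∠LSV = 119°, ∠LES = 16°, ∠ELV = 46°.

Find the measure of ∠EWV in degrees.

1. ∠LVS = 16°  [same arc SL]
2. ∠ESV = 46°  [same arc EV]
3. ∠SWV = 118°  [△VWS]
4. ∠EWV = 62°  [linear pair at W on ES]

∠EWV = 62°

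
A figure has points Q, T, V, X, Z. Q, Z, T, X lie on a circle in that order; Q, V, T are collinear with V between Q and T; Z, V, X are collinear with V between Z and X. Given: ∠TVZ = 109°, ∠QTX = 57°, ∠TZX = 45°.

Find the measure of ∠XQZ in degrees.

∠XQZ = 97°

1. ∠QVX = 109°  [vertical angles at V]
2. ∠QZX = 57°  [same arc QX]
3. ∠TQX = 45°  [same arc TX]
4. ∠QXZ = 26°  [△QVX]
5. ∠XQZ = 97°  [△QZX]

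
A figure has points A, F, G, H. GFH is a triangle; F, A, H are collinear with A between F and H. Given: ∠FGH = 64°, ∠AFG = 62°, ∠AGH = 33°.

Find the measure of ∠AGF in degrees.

1. ∠GFH = 62°  [A on ray FH]
2. ∠FHG = 54°  [△GFH]
3. ∠AHG = 54°  [A on ray HF]
4. ∠GAH = 93°  [△GAH]
5. ∠FAG = 87°  [linear pair at A on FH]
6. ∠AGF = 31°  [△GFA]

∠AGF = 31°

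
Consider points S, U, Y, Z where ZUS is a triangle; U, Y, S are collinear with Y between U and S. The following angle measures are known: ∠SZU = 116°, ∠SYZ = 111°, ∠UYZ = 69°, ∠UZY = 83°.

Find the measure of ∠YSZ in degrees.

1. ∠YUZ = 28°  [△ZUY]
2. ∠SUZ = 28°  [Y on ray US]
3. ∠USZ = 36°  [△ZUS]
4. ∠YSZ = 36°  [Y on ray SU]

∠YSZ = 36°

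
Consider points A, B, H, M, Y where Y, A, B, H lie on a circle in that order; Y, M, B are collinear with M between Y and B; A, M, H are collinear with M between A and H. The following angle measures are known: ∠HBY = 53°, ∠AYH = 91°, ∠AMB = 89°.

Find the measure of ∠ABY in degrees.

∠ABY = 36°

1. ∠HAY = 53°  [same arc YH]
2. ∠AHY = 36°  [△YAH]
3. ∠ABY = 36°  [same arc YA]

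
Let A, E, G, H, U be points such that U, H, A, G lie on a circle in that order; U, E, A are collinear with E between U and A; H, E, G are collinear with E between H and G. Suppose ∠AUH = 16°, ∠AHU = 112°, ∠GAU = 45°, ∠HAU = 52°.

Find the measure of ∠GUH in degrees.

1. ∠GHU = 45°  [same arc UG]
2. ∠HGU = 52°  [same arc UH]
3. ∠GUH = 83°  [△UHG]

∠GUH = 83°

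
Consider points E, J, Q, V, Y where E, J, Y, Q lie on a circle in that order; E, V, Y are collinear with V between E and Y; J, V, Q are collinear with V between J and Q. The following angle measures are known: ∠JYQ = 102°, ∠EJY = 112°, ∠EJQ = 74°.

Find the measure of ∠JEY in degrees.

1. ∠JEQ = 78°  [cyclic EJYQ, opposite ∠E+∠Y]
2. ∠EQJ = 28°  [△EJQ]
3. ∠EYJ = 28°  [same arc EJ]
4. ∠JEY = 40°  [△EJY]

∠JEY = 40°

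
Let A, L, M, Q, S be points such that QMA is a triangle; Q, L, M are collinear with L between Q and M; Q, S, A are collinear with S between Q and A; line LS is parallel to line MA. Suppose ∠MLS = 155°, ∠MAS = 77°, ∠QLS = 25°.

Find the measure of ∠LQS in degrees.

1. ∠MAQ = 77°  [S on ray AQ]
2. ∠AMQ = 25°  [LS∥MA, corresponding at L]
3. ∠AQM = 78°  [△QMA]
4. ∠LQS = 78°  [L on QM, S on QA]

∠LQS = 78°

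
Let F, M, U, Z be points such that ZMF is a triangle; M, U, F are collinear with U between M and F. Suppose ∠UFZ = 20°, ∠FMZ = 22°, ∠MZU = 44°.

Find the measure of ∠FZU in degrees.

1. ∠UMZ = 22°  [U on ray MF]
2. ∠MUZ = 114°  [△ZMU]
3. ∠FUZ = 66°  [linear pair at U on MF]
4. ∠FZU = 94°  [△ZUF]

∠FZU = 94°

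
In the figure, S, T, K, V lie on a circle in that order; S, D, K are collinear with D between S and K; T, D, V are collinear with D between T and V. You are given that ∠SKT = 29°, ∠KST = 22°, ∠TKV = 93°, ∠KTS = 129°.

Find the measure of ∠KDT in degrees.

1. ∠KVT = 22°  [same arc TK]
2. ∠KTV = 65°  [△TKV]
3. ∠KDT = 86°  [△TDK]

∠KDT = 86°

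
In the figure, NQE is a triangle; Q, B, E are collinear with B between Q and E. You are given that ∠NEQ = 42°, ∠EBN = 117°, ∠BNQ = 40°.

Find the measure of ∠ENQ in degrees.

∠ENQ = 61°

1. ∠NBQ = 63°  [linear pair at B on QE]
2. ∠BQN = 77°  [△NQB]
3. ∠EQN = 77°  [B on ray QE]
4. ∠ENQ = 61°  [△NQE]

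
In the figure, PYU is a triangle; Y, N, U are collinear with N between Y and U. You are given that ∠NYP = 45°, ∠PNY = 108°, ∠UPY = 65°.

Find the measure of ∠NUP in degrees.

∠NUP = 70°

1. ∠PYU = 45°  [N on ray YU]
2. ∠PUY = 70°  [△PYU]
3. ∠NUP = 70°  [N on ray UY]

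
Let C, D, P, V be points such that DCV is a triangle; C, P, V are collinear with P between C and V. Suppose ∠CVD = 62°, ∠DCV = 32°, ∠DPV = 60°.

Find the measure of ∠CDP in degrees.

∠CDP = 28°

1. ∠DCP = 32°  [P on ray CV]
2. ∠CPD = 120°  [linear pair at P on CV]
3. ∠CDP = 28°  [△DCP]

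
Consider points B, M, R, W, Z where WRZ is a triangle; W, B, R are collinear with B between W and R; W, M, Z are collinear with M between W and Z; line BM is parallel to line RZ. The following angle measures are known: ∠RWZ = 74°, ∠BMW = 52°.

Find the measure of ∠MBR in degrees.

∠MBR = 126°

1. ∠BWM = 74°  [B on WR, M on WZ]
2. ∠MBW = 54°  [△WBM]
3. ∠MBR = 126°  [linear pair at B on WR]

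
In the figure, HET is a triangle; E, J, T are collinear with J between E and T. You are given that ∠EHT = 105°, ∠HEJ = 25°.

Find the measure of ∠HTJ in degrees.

∠HTJ = 50°

1. ∠HET = 25°  [J on ray ET]
2. ∠ETH = 50°  [△HET]
3. ∠HTJ = 50°  [J on ray TE]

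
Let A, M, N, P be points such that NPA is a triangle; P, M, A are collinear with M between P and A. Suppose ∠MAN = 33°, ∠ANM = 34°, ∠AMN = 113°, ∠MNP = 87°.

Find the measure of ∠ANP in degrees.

1. ∠NAP = 33°  [M on ray AP]
2. ∠NMP = 67°  [linear pair at M on PA]
3. ∠MPN = 26°  [△NPM]
4. ∠APN = 26°  [M on ray PA]
5. ∠ANP = 121°  [△NPA]

∠ANP = 121°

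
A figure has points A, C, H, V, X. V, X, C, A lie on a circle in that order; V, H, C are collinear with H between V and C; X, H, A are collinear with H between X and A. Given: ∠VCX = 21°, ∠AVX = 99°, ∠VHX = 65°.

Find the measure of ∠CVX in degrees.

1. ∠VAX = 21°  [same arc VX]
2. ∠AXV = 60°  [△VXA]
3. ∠CVX = 55°  [△VHX]

∠CVX = 55°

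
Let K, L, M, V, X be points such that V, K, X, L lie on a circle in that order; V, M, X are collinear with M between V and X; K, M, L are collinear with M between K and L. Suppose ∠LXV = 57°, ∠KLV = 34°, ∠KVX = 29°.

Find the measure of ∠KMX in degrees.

∠KMX = 86°

1. ∠LKV = 57°  [same arc VL]
2. ∠KMV = 94°  [△VMK]
3. ∠KMX = 86°  [linear pair at M on VX]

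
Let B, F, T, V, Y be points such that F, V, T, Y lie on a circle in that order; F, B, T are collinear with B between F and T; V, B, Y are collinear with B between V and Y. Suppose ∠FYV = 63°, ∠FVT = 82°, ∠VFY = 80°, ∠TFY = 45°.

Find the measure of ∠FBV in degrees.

∠FBV = 108°

1. ∠FTV = 63°  [same arc FV]
2. ∠FVY = 37°  [△FVY]
3. ∠TFV = 35°  [△FVT]
4. ∠FBV = 108°  [△FBV]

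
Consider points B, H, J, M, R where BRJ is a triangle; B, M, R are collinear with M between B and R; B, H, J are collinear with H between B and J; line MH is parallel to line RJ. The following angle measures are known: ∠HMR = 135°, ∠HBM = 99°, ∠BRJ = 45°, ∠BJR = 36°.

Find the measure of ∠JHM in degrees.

1. ∠BMH = 45°  [linear pair at M on BR]
2. ∠BHM = 36°  [△BMH]
3. ∠JHM = 144°  [linear pair at H on BJ]

∠JHM = 144°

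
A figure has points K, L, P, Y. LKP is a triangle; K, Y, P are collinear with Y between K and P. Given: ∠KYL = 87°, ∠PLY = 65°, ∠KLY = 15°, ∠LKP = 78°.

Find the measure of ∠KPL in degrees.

∠KPL = 22°

1. ∠LYP = 93°  [linear pair at Y on KP]
2. ∠LPY = 22°  [△LYP]
3. ∠KPL = 22°  [Y on ray PK]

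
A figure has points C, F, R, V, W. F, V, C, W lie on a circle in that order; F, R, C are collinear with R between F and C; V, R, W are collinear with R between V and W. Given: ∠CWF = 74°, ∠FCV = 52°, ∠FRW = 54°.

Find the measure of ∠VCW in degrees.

∠VCW = 84°

1. ∠CVF = 106°  [cyclic FVCW, opposite ∠V+∠W]
2. ∠CFV = 22°  [△FVC]
3. ∠CRV = 54°  [vertical angles at R]
4. ∠CWV = 22°  [same arc VC]
5. ∠CVW = 74°  [△VRC]
6. ∠VCW = 84°  [△VCW]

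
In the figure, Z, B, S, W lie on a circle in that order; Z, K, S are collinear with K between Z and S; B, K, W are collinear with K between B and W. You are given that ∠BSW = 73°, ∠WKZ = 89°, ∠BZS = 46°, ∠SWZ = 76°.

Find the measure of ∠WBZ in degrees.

∠WBZ = 43°

1. ∠BKS = 89°  [vertical angles at K]
2. ∠BKZ = 91°  [linear pair at K on ZS]
3. ∠WBZ = 43°  [△ZKB]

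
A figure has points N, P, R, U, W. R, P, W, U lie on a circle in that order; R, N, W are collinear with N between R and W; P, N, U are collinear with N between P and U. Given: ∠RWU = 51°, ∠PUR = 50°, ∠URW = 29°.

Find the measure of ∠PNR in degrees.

1. ∠RPU = 51°  [same arc RU]
2. ∠RUW = 100°  [△RWU]
3. ∠PWR = 50°  [same arc RP]
4. ∠RPW = 80°  [cyclic RPWU, opposite ∠P+∠U]
5. ∠PRW = 50°  [△RPW]
6. ∠PNR = 79°  [△RNP]

∠PNR = 79°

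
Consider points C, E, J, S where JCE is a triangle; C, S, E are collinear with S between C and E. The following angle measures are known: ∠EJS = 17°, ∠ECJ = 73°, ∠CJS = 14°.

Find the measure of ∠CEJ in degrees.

1. ∠JCS = 73°  [S on ray CE]
2. ∠CSJ = 93°  [△JCS]
3. ∠ESJ = 87°  [linear pair at S on CE]
4. ∠JES = 76°  [△JSE]
5. ∠CEJ = 76°  [S on ray EC]

∠CEJ = 76°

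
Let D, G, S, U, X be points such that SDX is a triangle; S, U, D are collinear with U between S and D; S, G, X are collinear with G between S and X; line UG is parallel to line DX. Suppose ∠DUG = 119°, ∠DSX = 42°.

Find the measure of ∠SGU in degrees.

∠SGU = 77°

1. ∠GUS = 61°  [linear pair at U on SD]
2. ∠GSU = 42°  [U on SD, G on SX]
3. ∠SGU = 77°  [△SUG]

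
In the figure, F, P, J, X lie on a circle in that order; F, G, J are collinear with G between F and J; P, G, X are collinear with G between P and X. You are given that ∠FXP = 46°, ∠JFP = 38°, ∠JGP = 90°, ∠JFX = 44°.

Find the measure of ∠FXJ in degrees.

∠FXJ = 84°

1. ∠FJP = 46°  [same arc FP]
2. ∠FPJ = 96°  [△FPJ]
3. ∠FXJ = 84°  [cyclic FPJX, opposite ∠P+∠X]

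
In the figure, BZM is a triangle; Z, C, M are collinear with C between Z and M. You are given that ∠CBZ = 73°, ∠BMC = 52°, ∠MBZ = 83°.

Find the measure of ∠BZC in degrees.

∠BZC = 45°

1. ∠BMZ = 52°  [C on ray MZ]
2. ∠BZM = 45°  [△BZM]
3. ∠BZC = 45°  [C on ray ZM]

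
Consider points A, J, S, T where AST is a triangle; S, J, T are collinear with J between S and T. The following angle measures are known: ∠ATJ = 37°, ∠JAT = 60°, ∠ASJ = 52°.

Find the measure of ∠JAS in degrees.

∠JAS = 31°

1. ∠AJT = 83°  [△AJT]
2. ∠AJS = 97°  [linear pair at J on ST]
3. ∠JAS = 31°  [△ASJ]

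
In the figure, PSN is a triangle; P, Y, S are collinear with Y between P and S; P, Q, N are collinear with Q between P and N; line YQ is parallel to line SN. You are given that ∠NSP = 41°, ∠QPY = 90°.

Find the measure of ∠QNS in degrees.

∠QNS = 49°

1. ∠PYQ = 41°  [YQ∥SN, corresponding at Y]
2. ∠PQY = 49°  [△PYQ]
3. ∠NQY = 131°  [linear pair at Q on PN]
4. ∠QNS = 49°  [YQ∥SN, co-interior at N–Q]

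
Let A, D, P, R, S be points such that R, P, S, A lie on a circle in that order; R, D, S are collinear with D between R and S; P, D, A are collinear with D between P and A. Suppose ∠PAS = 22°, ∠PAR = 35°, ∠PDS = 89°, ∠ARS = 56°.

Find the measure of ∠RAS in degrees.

1. ∠PRS = 22°  [same arc PS]
2. ∠PSR = 35°  [same arc RP]
3. ∠RPS = 123°  [△RPS]
4. ∠RAS = 57°  [cyclic RPSA, opposite ∠P+∠A]

∠RAS = 57°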